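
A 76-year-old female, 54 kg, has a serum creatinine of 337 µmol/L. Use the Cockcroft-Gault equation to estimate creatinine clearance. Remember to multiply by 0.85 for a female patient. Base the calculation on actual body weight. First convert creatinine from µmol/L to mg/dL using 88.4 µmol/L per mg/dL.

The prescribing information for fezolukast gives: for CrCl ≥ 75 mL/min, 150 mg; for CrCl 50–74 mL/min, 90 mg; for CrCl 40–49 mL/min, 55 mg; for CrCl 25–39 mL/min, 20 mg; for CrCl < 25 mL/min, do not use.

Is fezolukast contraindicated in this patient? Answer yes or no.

yes

SCr = 337 / 88.4 = 3.812 mg/dL
CrCl = (140 − 76) × 54 / (72 × 3.812) × 0.85 = 3456.0 / 274.46 × 0.85 ≈ 10.7 mL/min
CrCl ≈ 11 mL/min, which is < 25 mL/min.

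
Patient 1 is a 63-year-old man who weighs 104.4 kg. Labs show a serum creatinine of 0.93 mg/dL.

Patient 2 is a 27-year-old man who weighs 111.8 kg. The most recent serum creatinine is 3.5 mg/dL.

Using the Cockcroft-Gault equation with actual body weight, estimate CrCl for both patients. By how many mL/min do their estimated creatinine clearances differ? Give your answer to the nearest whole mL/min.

70 mL/min

Patient 1: CrCl = (140 − 63) × 104.4 / (72 × 0.93) = 8038.8 / 66.96 ≈ 120.1 mL/min
Patient 2: CrCl = (140 − 27) × 111.8 / (72 × 3.5) = 12633.4 / 252.00 ≈ 50.1 mL/min
|120.1 − 50.1| = 70.0 mL/min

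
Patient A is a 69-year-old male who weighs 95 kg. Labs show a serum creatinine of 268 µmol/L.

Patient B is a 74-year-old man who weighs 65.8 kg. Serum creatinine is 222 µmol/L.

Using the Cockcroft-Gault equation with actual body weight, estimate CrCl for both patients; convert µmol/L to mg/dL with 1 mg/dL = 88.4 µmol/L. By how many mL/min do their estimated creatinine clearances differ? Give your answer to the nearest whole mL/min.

7 mL/min

Patient A: SCr = 268 / 88.4 = 3.032 mg/dL
Patient A: CrCl = (140 − 69) × 95 / (72 × 3.032) = 6745.0 / 218.30 ≈ 30.9 mL/min
Patient B: SCr = 222 / 88.4 = 2.511 mg/dL
Patient B: CrCl = (140 − 74) × 65.8 / (72 × 2.511) = 4342.8 / 180.79 ≈ 24.0 mL/min
|30.9 − 24.0| = 6.9 mL/min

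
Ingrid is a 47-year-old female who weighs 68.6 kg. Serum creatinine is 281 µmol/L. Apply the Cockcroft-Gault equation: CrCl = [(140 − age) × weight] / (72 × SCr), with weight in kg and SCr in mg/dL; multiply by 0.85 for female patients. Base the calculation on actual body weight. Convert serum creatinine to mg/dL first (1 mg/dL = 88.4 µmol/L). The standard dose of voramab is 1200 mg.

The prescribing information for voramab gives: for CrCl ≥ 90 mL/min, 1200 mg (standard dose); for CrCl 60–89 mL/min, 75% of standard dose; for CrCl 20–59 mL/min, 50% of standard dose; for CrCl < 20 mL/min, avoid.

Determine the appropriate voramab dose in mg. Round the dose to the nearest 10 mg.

SCr = 281 / 88.4 = 3.179 mg/dL
CrCl = (140 − 47) × 68.6 / (72 × 3.179) × 0.85 = 6379.8 / 228.89 × 0.85 ≈ 23.7 mL/min
CrCl ≈ 24 mL/min → bracket 20–59 mL/min.
50% of 1200 mg = 600 mg

600 mg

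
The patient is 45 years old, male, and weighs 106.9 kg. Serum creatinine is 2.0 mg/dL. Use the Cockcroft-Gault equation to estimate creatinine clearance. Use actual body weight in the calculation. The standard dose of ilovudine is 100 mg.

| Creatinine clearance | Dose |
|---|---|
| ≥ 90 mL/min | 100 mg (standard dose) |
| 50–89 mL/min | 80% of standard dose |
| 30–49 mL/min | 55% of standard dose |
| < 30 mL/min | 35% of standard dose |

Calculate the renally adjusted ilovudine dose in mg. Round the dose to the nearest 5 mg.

CrCl = (140 − 45) × 106.9 / (72 × 2) = 10155.5 / 144.00 ≈ 70.5 mL/min
CrCl ≈ 71 mL/min → bracket 50–89 mL/min.
80% of 100 mg = 80 mg

80 mg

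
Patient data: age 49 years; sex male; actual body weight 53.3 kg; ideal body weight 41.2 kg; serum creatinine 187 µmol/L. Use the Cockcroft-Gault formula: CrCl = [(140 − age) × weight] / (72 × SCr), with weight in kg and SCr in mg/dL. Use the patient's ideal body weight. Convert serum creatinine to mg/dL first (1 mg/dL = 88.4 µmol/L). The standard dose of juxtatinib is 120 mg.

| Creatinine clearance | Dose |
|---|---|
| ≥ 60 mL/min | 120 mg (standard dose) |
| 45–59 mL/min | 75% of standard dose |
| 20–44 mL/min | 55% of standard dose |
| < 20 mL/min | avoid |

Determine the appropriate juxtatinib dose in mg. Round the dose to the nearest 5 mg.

SCr = 187 / 88.4 = 2.115 mg/dL
CrCl = (140 − 49) × 41.2 / (72 × 2.115) = 3749.2 / 152.28 ≈ 24.6 mL/min
CrCl ≈ 25 mL/min → bracket 20–44 mL/min.
55% of 120 mg = 66 mg → 65 mg

65 mg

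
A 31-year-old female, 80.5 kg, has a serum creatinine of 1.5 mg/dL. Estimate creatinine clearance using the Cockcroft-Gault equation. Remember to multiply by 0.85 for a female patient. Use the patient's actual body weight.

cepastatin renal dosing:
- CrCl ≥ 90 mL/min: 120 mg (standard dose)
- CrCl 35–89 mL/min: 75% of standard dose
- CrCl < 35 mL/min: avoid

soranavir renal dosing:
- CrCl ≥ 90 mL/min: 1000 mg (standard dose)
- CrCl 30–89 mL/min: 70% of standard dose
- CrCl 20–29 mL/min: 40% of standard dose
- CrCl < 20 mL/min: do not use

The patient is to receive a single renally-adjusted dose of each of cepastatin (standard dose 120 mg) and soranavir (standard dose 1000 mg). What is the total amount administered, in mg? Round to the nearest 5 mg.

CrCl = (140 − 31) × 80.5 / (72 × 1.5) × 0.85 = 8774.5 / 108.00 × 0.85 ≈ 69.1 mL/min
CrCl ≈ 69 mL/min.
cepastatin: 35–89 mL/min → 75% of 120 mg = 90 mg.
soranavir: 30–89 mL/min → 70% of 1000 mg = 700 mg.
Total = 90 + 700 = 790 mg.

790 mg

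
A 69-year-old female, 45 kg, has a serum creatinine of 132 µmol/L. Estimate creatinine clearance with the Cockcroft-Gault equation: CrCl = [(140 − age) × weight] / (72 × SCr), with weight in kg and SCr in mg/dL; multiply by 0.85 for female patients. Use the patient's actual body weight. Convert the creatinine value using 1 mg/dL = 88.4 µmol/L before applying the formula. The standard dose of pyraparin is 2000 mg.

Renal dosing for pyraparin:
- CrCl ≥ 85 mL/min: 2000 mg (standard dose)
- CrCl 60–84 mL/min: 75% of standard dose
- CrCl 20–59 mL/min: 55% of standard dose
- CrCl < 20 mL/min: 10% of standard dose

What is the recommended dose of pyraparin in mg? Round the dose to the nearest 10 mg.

SCr = 132 / 88.4 = 1.493 mg/dL
CrCl = (140 − 69) × 45 / (72 × 1.493) × 0.85 = 3195.0 / 107.50 × 0.85 ≈ 25.3 mL/min
CrCl ≈ 25 mL/min → bracket 20–59 mL/min.
55% of 2000 mg = 1100 mg

1100 mg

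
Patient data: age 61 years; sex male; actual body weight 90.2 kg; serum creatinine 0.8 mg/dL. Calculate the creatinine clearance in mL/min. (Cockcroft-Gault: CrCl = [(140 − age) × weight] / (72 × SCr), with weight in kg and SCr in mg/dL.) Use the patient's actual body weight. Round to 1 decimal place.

123.7 mL/min

CrCl = (140 − 61) × 90.2 / (72 × 0.8) = 7125.8 / 57.60 ≈ 123.7 mL/min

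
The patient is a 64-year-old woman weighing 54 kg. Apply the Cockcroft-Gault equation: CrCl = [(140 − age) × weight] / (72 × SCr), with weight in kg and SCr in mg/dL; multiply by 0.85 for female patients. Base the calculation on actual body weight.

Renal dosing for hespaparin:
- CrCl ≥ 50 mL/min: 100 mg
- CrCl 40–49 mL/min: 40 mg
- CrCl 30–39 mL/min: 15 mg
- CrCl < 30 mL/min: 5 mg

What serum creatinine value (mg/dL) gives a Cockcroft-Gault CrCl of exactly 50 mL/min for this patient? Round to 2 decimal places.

0.97 mg/dL

Standard dose requires CrCl ≥ 50 mL/min.
Set (140 − 64) × 54 × 0.85 / (72 × SCr) = 50
SCr = (140 − 64) × 54 × 0.85 / (72 × 50) = 0.969 mg/dL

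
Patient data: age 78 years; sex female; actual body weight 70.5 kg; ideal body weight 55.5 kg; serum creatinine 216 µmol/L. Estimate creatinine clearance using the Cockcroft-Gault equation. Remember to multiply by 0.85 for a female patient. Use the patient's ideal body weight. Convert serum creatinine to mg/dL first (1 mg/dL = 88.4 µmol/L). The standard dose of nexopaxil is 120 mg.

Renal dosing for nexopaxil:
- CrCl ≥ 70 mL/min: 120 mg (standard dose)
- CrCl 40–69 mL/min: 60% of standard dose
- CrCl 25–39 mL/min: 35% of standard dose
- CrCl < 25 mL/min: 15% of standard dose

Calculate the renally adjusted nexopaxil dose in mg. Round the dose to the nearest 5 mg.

SCr = 216 / 88.4 = 2.443 mg/dL
CrCl = (140 − 78) × 55.5 / (72 × 2.443) × 0.85 = 3441.0 / 175.90 × 0.85 ≈ 16.6 mL/min
CrCl ≈ 17 mL/min → bracket < 25 mL/min.
15% of 120 mg = 18 mg → 20 mg

20 mg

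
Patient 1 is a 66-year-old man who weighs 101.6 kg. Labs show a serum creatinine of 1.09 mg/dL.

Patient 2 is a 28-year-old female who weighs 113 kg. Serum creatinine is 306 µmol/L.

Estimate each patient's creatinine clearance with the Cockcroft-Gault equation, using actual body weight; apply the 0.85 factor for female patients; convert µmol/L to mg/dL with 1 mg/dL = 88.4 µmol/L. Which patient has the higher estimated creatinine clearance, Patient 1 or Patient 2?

Patient 1

Patient 1: CrCl = (140 − 66) × 101.6 / (72 × 1.09) = 7518.4 / 78.48 ≈ 95.8 mL/min
Patient 2: SCr = 306 / 88.4 = 3.462 mg/dL
Patient 2: CrCl = (140 − 28) × 113 / (72 × 3.462) × 0.85 = 12656.0 / 249.26 × 0.85 ≈ 43.2 mL/min
95.8 vs 43.2 mL/min → Patient 1 is higher.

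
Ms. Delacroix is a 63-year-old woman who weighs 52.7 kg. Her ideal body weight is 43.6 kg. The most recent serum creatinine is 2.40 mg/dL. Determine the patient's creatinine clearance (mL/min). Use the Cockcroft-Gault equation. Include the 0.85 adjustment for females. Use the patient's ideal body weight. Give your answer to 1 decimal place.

16.5 mL/min

CrCl = (140 − 63) × 43.6 / (72 × 2.4) × 0.85 = 3357.2 / 172.80 × 0.85 ≈ 16.5 mL/min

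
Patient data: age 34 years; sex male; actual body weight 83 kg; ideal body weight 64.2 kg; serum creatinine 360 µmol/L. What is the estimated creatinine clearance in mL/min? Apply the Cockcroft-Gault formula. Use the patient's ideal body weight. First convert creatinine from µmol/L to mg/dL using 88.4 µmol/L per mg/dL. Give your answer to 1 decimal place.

23.2 mL/min

SCr = 360 / 88.4 = 4.072 mg/dL
CrCl = (140 − 34) × 64.2 / (72 × 4.072) = 6805.2 / 293.18 ≈ 23.2 mL/min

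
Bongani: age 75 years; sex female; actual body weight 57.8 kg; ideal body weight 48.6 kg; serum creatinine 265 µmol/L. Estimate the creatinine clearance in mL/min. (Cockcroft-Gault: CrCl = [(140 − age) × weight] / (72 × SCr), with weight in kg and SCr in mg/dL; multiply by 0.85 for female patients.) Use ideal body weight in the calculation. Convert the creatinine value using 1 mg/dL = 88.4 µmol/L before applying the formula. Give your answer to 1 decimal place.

12.4 mL/min

SCr = 265 / 88.4 = 2.998 mg/dL
CrCl = (140 − 75) × 48.6 / (72 × 2.998) × 0.85 = 3159.0 / 215.86 × 0.85 ≈ 12.4 mL/min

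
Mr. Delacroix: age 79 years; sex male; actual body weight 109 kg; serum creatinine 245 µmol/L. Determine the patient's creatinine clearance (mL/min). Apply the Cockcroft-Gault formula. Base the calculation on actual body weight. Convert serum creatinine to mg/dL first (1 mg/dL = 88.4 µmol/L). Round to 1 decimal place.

33.3 mL/min

SCr = 245 / 88.4 = 2.771 mg/dL
CrCl = (140 − 79) × 109 / (72 × 2.771) = 6649.0 / 199.51 ≈ 33.3 mL/min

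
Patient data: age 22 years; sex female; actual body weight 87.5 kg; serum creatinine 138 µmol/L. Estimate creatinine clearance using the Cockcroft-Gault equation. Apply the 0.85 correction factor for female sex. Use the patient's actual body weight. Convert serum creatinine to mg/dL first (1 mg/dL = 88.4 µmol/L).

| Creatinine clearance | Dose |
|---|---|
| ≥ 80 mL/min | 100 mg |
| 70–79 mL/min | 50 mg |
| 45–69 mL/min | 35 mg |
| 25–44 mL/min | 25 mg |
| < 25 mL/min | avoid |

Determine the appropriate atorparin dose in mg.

50 mg

SCr = 138 / 88.4 = 1.561 mg/dL
CrCl = (140 − 22) × 87.5 / (72 × 1.561) × 0.85 = 10325.0 / 112.39 × 0.85 ≈ 78.1 mL/min
CrCl ≈ 78 mL/min → bracket 70–79 mL/min.
Dose for this bracket: 50 mg.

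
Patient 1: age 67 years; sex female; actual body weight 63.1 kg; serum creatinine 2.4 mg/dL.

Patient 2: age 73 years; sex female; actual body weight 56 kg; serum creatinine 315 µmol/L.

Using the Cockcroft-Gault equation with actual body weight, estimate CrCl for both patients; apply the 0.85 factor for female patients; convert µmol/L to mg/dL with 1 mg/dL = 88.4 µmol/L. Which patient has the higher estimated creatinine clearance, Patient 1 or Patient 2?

Patient 1: CrCl = (140 − 67) × 63.1 / (72 × 2.4) × 0.85 = 4606.3 / 172.80 × 0.85 ≈ 22.7 mL/min
Patient 2: SCr = 315 / 88.4 = 3.563 mg/dL
Patient 2: CrCl = (140 − 73) × 56 / (72 × 3.563) × 0.85 = 3752.0 / 256.54 × 0.85 ≈ 12.4 mL/min
22.7 vs 12.4 mL/min → Patient 1 is higher.

Patient 1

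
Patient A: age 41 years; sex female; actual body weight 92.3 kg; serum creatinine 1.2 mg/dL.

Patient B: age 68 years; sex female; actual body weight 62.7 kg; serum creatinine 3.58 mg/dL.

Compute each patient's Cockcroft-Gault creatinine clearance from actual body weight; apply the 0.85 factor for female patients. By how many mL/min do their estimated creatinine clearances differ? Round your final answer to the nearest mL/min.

75 mL/min

Patient A: CrCl = (140 − 41) × 92.3 / (72 × 1.2) × 0.85 = 9137.7 / 86.40 × 0.85 ≈ 89.9 mL/min
Patient B: CrCl = (140 − 68) × 62.7 / (72 × 3.58) × 0.85 = 4514.4 / 257.76 × 0.85 ≈ 14.9 mL/min
|89.9 − 14.9| = 75.0 mL/min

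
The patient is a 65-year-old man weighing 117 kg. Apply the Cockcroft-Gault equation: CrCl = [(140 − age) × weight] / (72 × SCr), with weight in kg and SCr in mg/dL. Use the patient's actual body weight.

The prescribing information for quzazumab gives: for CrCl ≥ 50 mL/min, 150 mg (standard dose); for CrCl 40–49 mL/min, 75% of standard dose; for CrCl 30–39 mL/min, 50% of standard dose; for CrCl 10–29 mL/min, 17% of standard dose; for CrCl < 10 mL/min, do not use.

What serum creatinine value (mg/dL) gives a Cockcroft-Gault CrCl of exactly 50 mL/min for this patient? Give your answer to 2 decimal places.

2.44 mg/dL

Standard dose requires CrCl ≥ 50 mL/min.
Set (140 − 65) × 117 / (72 × SCr) = 50
SCr = (140 − 65) × 117 / (72 × 50) = 2.438 mg/dL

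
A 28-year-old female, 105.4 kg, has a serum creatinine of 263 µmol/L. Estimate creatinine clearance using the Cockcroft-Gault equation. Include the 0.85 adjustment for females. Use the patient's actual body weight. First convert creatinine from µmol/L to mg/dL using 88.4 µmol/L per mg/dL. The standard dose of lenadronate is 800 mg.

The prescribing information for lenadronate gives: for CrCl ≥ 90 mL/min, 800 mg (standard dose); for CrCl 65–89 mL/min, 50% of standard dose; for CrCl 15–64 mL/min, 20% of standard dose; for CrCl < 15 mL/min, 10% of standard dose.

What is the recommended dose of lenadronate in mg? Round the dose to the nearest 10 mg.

SCr = 263 / 88.4 = 2.975 mg/dL
CrCl = (140 − 28) × 105.4 / (72 × 2.975) × 0.85 = 11804.8 / 214.20 × 0.85 ≈ 46.8 mL/min
CrCl ≈ 47 mL/min → bracket 15–64 mL/min.
20% of 800 mg = 160 mg

160 mg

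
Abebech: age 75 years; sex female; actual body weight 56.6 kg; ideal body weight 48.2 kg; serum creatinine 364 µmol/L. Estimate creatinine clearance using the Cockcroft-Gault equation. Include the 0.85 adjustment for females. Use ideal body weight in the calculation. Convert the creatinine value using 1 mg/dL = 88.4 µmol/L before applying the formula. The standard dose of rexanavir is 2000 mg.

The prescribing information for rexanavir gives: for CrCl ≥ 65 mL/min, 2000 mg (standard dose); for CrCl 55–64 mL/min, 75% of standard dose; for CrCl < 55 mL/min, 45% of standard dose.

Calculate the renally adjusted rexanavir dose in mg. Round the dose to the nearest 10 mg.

900 mg

SCr = 364 / 88.4 = 4.118 mg/dL
CrCl = (140 − 75) × 48.2 / (72 × 4.118) × 0.85 = 3133.0 / 296.50 × 0.85 ≈ 9.0 mL/min
CrCl ≈ 9 mL/min → bracket < 55 mL/min.
45% of 2000 mg = 900 mg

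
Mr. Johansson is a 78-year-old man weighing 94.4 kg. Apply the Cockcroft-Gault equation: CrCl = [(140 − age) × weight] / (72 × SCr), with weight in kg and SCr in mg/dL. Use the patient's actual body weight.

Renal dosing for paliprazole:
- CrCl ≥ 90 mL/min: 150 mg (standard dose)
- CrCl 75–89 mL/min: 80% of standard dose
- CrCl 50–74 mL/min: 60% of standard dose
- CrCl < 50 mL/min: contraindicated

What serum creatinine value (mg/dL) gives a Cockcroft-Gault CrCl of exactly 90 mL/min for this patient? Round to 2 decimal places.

0.90 mg/dL

Standard dose requires CrCl ≥ 90 mL/min.
Set (140 − 78) × 94.4 / (72 × SCr) = 90
SCr = (140 − 78) × 94.4 / (72 × 90) = 0.903 mg/dL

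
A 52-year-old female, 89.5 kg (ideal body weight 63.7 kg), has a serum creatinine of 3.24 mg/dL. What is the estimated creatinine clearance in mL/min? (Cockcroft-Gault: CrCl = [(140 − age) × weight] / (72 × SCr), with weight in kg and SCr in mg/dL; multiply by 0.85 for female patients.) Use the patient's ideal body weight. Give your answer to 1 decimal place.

20.4 mL/min

CrCl = (140 − 52) × 63.7 / (72 × 3.24) × 0.85 = 5605.6 / 233.28 × 0.85 ≈ 20.4 mL/min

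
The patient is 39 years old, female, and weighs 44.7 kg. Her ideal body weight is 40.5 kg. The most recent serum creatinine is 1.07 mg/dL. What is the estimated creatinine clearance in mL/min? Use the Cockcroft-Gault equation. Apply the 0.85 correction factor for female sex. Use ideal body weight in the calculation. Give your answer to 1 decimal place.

CrCl = (140 − 39) × 40.5 / (72 × 1.07) × 0.85 = 4090.5 / 77.04 × 0.85 ≈ 45.1 mL/min

45.1 mL/min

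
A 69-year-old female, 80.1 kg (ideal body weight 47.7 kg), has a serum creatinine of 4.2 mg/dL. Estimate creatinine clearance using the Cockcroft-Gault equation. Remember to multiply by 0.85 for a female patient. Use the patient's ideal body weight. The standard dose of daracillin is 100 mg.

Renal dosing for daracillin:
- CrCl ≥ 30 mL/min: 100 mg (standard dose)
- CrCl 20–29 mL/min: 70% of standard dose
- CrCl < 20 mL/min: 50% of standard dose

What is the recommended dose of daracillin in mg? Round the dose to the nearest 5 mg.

50 mg

CrCl = (140 − 69) × 47.7 / (72 × 4.2) × 0.85 = 3386.7 / 302.40 × 0.85 ≈ 9.5 mL/min
CrCl ≈ 10 mL/min → bracket < 20 mL/min.
50% of 100 mg = 50 mg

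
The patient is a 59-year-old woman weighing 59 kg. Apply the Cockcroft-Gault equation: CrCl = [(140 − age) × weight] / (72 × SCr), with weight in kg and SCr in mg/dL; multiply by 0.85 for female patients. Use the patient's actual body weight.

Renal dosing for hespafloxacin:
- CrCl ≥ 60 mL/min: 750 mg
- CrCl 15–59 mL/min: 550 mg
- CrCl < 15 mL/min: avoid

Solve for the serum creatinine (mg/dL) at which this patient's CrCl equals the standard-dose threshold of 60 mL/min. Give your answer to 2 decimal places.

Standard dose requires CrCl ≥ 60 mL/min.
Set (140 − 59) × 59 × 0.85 / (72 × SCr) = 60
SCr = (140 − 59) × 59 × 0.85 / (72 × 60) = 0.940 mg/dL

0.94 mg/dL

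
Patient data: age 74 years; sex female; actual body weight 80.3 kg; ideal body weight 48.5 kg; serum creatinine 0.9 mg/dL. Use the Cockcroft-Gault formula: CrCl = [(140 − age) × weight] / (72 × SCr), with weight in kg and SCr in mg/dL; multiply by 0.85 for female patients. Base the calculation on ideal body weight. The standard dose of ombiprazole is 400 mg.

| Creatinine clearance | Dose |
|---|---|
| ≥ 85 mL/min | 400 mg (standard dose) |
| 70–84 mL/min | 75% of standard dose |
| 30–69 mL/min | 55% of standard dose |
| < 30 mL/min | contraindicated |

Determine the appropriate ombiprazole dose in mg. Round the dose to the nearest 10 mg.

CrCl = (140 − 74) × 48.5 / (72 × 0.9) × 0.85 = 3201.0 / 64.80 × 0.85 ≈ 42.0 mL/min
CrCl ≈ 42 mL/min → bracket 30–69 mL/min.
55% of 400 mg = 220 mg

220 mg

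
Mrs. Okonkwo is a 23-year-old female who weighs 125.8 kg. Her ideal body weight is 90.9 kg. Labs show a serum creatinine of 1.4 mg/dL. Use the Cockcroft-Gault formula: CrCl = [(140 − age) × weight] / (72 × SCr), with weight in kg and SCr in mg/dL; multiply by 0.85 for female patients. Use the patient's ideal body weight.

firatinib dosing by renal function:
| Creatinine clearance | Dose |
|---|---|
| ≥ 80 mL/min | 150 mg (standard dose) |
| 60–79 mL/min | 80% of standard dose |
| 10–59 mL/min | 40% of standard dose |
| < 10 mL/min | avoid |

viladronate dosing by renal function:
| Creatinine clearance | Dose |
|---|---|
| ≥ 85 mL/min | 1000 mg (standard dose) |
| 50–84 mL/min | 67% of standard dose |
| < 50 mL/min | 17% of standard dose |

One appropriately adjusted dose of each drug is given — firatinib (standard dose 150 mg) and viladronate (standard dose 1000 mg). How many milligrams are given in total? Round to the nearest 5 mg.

1150 mg

CrCl = (140 − 23) × 90.9 / (72 × 1.4) × 0.85 = 10635.3 / 100.80 × 0.85 ≈ 89.7 mL/min
CrCl ≈ 90 mL/min.
firatinib: ≥ 80 mL/min → 100% of 150 mg = 150 mg.
viladronate: ≥ 85 mL/min → 100% of 1000 mg = 1000 mg.
Total = 150 + 1000 = 1150 mg.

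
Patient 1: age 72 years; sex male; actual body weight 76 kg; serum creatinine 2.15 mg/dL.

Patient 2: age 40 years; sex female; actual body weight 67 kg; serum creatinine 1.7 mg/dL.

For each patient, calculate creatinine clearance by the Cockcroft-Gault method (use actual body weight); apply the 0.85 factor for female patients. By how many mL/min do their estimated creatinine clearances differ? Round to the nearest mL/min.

Patient 1: CrCl = (140 − 72) × 76 / (72 × 2.15) = 5168.0 / 154.80 ≈ 33.4 mL/min
Patient 2: CrCl = (140 − 40) × 67 / (72 × 1.7) × 0.85 = 6700.0 / 122.40 × 0.85 ≈ 46.5 mL/min
|33.4 − 46.5| = 13.1 mL/min

13 mL/min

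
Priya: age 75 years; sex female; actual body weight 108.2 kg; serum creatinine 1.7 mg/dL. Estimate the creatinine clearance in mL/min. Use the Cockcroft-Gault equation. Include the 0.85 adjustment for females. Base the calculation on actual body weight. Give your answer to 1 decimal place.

CrCl = (140 − 75) × 108.2 / (72 × 1.7) × 0.85 = 7033.0 / 122.40 × 0.85 ≈ 48.8 mL/min

48.8 mL/min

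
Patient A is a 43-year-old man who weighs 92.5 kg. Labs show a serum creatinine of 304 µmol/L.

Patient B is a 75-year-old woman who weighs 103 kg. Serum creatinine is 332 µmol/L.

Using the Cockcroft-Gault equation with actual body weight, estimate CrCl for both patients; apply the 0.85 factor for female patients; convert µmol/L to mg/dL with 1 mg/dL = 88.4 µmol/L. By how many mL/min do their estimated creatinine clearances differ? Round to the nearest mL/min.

Patient A: SCr = 304 / 88.4 = 3.439 mg/dL
Patient A: CrCl = (140 − 43) × 92.5 / (72 × 3.439) = 8972.5 / 247.61 ≈ 36.2 mL/min
Patient B: SCr = 332 / 88.4 = 3.756 mg/dL
Patient B: CrCl = (140 − 75) × 103 / (72 × 3.756) × 0.85 = 6695.0 / 270.43 × 0.85 ≈ 21.0 mL/min
|36.2 − 21.0| = 15.2 mL/min

15 mL/min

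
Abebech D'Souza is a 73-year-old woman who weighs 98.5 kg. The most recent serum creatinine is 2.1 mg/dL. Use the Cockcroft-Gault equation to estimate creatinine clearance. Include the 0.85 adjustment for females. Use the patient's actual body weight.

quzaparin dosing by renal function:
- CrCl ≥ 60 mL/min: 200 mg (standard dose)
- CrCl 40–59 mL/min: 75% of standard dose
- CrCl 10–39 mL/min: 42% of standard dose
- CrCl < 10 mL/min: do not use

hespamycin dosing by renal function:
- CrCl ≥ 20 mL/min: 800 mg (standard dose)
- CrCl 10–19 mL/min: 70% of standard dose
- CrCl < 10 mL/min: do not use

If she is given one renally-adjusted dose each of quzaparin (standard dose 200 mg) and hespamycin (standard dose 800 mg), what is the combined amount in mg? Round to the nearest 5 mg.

885 mg

CrCl = (140 − 73) × 98.5 / (72 × 2.1) × 0.85 = 6599.5 / 151.20 × 0.85 ≈ 37.1 mL/min
CrCl ≈ 37 mL/min.
quzaparin: 10–39 mL/min → 42% of 200 mg = 84 mg.
hespamycin: ≥ 20 mL/min → 100% of 800 mg = 800 mg.
Total = 84 + 800 = 884 mg.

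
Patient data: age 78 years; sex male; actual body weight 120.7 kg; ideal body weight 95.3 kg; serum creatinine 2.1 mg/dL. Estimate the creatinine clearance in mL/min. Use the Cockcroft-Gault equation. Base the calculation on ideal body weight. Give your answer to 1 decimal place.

39.1 mL/min

CrCl = (140 − 78) × 95.3 / (72 × 2.1) = 5908.6 / 151.20 ≈ 39.1 mL/min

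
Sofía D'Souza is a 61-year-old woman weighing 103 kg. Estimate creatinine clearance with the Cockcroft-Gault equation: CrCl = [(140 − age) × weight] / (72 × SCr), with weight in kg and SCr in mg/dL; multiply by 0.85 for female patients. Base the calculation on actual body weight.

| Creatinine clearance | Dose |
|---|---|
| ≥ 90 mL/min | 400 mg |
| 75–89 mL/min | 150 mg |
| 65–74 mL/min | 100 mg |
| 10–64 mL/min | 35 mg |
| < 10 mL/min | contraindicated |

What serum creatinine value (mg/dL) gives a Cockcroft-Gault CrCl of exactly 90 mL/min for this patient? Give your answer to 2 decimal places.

Standard dose requires CrCl ≥ 90 mL/min.
Set (140 − 61) × 103 × 0.85 / (72 × SCr) = 90
SCr = (140 − 61) × 103 × 0.85 / (72 × 90) = 1.067 mg/dL

1.07 mg/dL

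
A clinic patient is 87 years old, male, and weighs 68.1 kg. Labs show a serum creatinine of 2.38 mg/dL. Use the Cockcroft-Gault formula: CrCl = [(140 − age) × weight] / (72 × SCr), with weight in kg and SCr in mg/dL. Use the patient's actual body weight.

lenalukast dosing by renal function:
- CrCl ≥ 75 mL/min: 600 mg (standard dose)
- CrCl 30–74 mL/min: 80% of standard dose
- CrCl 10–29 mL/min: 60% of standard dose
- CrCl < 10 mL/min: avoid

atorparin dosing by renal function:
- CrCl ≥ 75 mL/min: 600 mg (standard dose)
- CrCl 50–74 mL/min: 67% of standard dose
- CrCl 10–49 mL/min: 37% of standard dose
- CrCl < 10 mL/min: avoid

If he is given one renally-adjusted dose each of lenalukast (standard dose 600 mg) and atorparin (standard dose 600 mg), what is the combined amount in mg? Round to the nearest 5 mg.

580 mg

CrCl = (140 − 87) × 68.1 / (72 × 2.38) = 3609.3 / 171.36 ≈ 21.1 mL/min
CrCl ≈ 21 mL/min.
lenalukast: 10–29 mL/min → 60% of 600 mg = 360 mg.
atorparin: 10–49 mL/min → 37% of 600 mg = 222 mg.
Total = 360 + 222 = 582 mg.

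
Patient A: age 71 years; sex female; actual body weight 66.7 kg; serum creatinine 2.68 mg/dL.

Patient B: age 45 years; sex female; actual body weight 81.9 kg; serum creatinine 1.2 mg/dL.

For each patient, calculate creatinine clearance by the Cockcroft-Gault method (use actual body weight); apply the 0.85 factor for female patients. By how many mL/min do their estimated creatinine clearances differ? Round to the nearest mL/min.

56 mL/min

Patient A: CrCl = (140 − 71) × 66.7 / (72 × 2.68) × 0.85 = 4602.3 / 192.96 × 0.85 ≈ 20.3 mL/min
Patient B: CrCl = (140 − 45) × 81.9 / (72 × 1.2) × 0.85 = 7780.5 / 86.40 × 0.85 ≈ 76.5 mL/min
|20.3 − 76.5| = 56.2 mL/min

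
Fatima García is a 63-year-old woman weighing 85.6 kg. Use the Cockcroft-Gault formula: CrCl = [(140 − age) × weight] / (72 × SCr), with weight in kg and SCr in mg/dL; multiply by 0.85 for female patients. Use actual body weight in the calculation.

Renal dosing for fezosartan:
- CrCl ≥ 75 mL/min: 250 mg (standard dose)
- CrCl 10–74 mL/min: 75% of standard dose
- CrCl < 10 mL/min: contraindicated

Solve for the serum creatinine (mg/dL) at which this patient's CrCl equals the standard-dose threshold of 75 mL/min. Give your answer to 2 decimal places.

1.04 mg/dL

Standard dose requires CrCl ≥ 75 mL/min.
Set (140 − 63) × 85.6 × 0.85 / (72 × SCr) = 75
SCr = (140 − 63) × 85.6 × 0.85 / (72 × 75) = 1.038 mg/dL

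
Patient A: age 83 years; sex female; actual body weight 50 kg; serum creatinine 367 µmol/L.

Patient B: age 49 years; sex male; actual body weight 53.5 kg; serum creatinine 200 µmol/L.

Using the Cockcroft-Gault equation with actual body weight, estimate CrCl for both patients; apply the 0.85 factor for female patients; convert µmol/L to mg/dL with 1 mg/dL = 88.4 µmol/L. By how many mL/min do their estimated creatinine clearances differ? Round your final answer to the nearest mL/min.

22 mL/min

Patient A: SCr = 367 / 88.4 = 4.152 mg/dL
Patient A: CrCl = (140 − 83) × 50 / (72 × 4.152) × 0.85 = 2850.0 / 298.94 × 0.85 ≈ 8.1 mL/min
Patient B: SCr = 200 / 88.4 = 2.262 mg/dL
Patient B: CrCl = (140 − 49) × 53.5 / (72 × 2.262) = 4868.5 / 162.86 ≈ 29.9 mL/min
|8.1 − 29.9| = 21.8 mL/min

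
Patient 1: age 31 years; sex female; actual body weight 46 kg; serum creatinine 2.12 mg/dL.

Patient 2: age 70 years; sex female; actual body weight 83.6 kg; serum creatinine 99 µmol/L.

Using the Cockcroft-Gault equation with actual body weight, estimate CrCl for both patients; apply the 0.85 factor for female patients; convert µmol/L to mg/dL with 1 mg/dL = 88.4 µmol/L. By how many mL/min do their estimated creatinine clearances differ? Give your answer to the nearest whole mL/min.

Patient 1: CrCl = (140 − 31) × 46 / (72 × 2.12) × 0.85 = 5014.0 / 152.64 × 0.85 ≈ 27.9 mL/min
Patient 2: SCr = 99 / 88.4 = 1.12 mg/dL
Patient 2: CrCl = (140 − 70) × 83.6 / (72 × 1.12) × 0.85 = 5852.0 / 80.64 × 0.85 ≈ 61.7 mL/min
|27.9 − 61.7| = 33.8 mL/min

34 mL/min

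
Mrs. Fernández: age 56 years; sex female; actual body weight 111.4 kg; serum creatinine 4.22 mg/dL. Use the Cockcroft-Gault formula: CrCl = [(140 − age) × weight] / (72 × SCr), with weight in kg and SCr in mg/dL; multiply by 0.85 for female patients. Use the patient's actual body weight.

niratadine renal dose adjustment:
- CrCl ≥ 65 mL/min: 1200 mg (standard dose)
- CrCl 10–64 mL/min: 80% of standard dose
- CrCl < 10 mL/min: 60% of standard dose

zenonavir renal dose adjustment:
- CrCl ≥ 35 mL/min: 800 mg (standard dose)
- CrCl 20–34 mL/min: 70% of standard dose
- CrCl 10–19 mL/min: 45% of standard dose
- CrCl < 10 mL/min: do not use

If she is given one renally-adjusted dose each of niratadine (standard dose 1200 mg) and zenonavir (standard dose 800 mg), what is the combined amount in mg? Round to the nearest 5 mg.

CrCl = (140 − 56) × 111.4 / (72 × 4.22) × 0.85 = 9357.6 / 303.84 × 0.85 ≈ 26.2 mL/min
CrCl ≈ 26 mL/min.
niratadine: 10–64 mL/min → 80% of 1200 mg = 960 mg.
zenonavir: 20–34 mL/min → 70% of 800 mg = 560 mg.
Total = 960 + 560 = 1520 mg.

1520 mg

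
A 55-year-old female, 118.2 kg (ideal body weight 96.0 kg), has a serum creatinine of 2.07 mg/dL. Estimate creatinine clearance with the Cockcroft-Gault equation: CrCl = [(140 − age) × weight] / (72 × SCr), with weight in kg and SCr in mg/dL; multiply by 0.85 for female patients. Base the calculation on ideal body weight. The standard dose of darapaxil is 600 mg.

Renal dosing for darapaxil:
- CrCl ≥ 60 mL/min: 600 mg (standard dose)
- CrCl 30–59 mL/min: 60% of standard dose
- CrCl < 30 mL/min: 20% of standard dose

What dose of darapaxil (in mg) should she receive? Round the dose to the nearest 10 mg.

CrCl = (140 − 55) × 96 / (72 × 2.07) × 0.85 = 8160.0 / 149.04 × 0.85 ≈ 46.5 mL/min
CrCl ≈ 47 mL/min → bracket 30–59 mL/min.
60% of 600 mg = 360 mg

360 mg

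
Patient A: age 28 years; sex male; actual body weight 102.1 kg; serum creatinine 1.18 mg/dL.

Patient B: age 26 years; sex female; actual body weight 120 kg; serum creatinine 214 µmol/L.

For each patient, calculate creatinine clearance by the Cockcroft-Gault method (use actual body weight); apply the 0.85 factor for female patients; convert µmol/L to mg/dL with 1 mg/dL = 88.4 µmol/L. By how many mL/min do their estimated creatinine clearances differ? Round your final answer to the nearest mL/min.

Patient A: CrCl = (140 − 28) × 102.1 / (72 × 1.18) = 11435.2 / 84.96 ≈ 134.6 mL/min
Patient B: SCr = 214 / 88.4 = 2.421 mg/dL
Patient B: CrCl = (140 − 26) × 120 / (72 × 2.421) × 0.85 = 13680.0 / 174.31 × 0.85 ≈ 66.7 mL/min
|134.6 − 66.7| = 67.9 mL/min

68 mL/min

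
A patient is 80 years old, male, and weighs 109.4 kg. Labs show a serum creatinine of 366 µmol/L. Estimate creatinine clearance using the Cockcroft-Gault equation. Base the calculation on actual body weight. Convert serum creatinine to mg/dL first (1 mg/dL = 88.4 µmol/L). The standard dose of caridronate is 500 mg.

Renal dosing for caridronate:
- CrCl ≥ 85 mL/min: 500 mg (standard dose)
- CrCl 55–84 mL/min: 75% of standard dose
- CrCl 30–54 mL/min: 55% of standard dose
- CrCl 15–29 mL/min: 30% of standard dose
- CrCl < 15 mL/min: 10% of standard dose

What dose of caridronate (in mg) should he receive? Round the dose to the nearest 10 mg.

SCr = 366 / 88.4 = 4.14 mg/dL
CrCl = (140 − 80) × 109.4 / (72 × 4.14) = 6564.0 / 298.08 ≈ 22.0 mL/min
CrCl ≈ 22 mL/min → bracket 15–29 mL/min.
30% of 500 mg = 150 mg

150 mg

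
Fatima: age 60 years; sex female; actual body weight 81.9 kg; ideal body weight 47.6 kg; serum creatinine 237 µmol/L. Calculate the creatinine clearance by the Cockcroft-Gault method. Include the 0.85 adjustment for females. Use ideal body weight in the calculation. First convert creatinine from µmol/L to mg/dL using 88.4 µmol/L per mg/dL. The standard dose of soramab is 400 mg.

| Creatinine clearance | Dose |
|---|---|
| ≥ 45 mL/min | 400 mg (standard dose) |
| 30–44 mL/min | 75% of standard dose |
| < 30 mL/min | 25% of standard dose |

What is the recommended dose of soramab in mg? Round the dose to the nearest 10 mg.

100 mg

SCr = 237 / 88.4 = 2.681 mg/dL
CrCl = (140 − 60) × 47.6 / (72 × 2.681) × 0.85 = 3808.0 / 193.03 × 0.85 ≈ 16.8 mL/min
CrCl ≈ 17 mL/min → bracket < 30 mL/min.
25% of 400 mg = 100 mg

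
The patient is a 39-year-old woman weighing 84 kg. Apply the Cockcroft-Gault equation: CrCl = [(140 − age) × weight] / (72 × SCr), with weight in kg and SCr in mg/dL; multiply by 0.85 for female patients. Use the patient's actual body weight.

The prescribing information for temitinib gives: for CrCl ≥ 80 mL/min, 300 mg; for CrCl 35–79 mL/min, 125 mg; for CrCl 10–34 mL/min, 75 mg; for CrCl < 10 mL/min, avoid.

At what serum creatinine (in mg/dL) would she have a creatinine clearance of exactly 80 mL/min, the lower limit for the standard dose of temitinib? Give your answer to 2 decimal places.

Standard dose requires CrCl ≥ 80 mL/min.
Set (140 − 39) × 84 × 0.85 / (72 × SCr) = 80
SCr = (140 − 39) × 84 × 0.85 / (72 × 80) = 1.252 mg/dL

1.25 mg/dL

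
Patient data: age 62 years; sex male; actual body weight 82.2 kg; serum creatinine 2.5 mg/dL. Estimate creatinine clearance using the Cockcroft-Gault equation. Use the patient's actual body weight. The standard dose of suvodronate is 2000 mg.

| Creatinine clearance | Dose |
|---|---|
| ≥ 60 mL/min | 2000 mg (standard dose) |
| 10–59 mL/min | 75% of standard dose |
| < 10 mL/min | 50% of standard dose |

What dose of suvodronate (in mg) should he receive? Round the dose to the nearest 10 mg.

1500 mg

CrCl = (140 − 62) × 82.2 / (72 × 2.5) = 6411.6 / 180.00 ≈ 35.6 mL/min
CrCl ≈ 36 mL/min → bracket 10–59 mL/min.
75% of 2000 mg = 1500 mg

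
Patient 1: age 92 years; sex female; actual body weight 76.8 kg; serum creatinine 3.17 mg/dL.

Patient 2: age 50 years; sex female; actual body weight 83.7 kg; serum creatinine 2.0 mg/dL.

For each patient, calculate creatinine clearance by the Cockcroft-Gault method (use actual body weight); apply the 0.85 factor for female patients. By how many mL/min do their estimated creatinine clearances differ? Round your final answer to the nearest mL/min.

Patient 1: CrCl = (140 − 92) × 76.8 / (72 × 3.17) × 0.85 = 3686.4 / 228.24 × 0.85 ≈ 13.7 mL/min
Patient 2: CrCl = (140 − 50) × 83.7 / (72 × 2) × 0.85 = 7533.0 / 144.00 × 0.85 ≈ 44.5 mL/min
|13.7 − 44.5| = 30.8 mL/min

31 mL/min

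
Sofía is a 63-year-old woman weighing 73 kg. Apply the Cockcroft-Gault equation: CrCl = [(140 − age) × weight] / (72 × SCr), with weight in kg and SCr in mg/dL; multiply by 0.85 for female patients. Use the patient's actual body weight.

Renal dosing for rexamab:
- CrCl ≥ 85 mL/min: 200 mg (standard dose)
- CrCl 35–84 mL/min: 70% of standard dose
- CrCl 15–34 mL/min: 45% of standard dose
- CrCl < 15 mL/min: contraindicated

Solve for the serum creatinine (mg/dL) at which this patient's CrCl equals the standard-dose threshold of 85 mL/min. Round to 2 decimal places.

Standard dose requires CrCl ≥ 85 mL/min.
Set (140 − 63) × 73 × 0.85 / (72 × SCr) = 85
SCr = (140 − 63) × 73 × 0.85 / (72 × 85) = 0.781 mg/dL

0.78 mg/dL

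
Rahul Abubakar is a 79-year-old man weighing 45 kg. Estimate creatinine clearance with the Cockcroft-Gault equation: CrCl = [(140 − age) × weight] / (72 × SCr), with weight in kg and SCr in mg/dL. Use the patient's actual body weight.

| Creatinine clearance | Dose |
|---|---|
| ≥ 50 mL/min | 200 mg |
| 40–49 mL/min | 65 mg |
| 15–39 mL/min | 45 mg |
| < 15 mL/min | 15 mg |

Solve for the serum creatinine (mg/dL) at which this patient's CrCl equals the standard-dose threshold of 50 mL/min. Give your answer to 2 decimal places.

0.76 mg/dL

Standard dose requires CrCl ≥ 50 mL/min.
Set (140 − 79) × 45 / (72 × SCr) = 50
SCr = (140 − 79) × 45 / (72 × 50) = 0.762 mg/dL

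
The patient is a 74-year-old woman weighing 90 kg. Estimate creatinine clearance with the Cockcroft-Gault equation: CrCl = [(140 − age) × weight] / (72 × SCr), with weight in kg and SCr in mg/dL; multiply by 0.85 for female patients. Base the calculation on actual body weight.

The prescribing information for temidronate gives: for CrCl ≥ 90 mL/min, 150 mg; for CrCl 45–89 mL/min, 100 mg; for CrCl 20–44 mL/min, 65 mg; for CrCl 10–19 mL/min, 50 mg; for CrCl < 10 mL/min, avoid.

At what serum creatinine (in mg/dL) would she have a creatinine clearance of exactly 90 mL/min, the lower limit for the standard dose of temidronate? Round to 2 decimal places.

Standard dose requires CrCl ≥ 90 mL/min.
Set (140 − 74) × 90 × 0.85 / (72 × SCr) = 90
SCr = (140 − 74) × 90 × 0.85 / (72 × 90) = 0.779 mg/dL

0.78 mg/dL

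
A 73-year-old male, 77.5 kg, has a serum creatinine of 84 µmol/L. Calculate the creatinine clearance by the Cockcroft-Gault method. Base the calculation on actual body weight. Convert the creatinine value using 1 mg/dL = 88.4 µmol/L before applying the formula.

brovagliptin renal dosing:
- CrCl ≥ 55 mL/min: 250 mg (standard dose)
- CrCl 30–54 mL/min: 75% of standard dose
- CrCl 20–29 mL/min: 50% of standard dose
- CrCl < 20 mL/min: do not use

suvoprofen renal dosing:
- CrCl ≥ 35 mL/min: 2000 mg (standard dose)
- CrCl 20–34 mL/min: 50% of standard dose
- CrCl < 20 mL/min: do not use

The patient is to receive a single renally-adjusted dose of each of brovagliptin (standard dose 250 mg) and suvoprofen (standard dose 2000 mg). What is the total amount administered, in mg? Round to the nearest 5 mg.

SCr = 84 / 88.4 = 0.95 mg/dL
CrCl = (140 − 73) × 77.5 / (72 × 0.95) = 5192.5 / 68.40 ≈ 75.9 mL/min
CrCl ≈ 76 mL/min.
brovagliptin: ≥ 55 mL/min → 100% of 250 mg = 250 mg.
suvoprofen: ≥ 35 mL/min → 100% of 2000 mg = 2000 mg.
Total = 250 + 2000 = 2250 mg.

2250 mg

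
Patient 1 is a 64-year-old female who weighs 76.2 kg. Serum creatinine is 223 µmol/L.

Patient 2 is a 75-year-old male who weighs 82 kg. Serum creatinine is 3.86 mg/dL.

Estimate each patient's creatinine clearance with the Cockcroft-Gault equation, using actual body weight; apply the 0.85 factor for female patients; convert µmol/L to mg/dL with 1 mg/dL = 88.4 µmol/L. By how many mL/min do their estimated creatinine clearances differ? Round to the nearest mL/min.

Patient 1: SCr = 223 / 88.4 = 2.523 mg/dL
Patient 1: CrCl = (140 − 64) × 76.2 / (72 × 2.523) × 0.85 = 5791.2 / 181.66 × 0.85 ≈ 27.1 mL/min
Patient 2: CrCl = (140 − 75) × 82 / (72 × 3.86) = 5330.0 / 277.92 ≈ 19.2 mL/min
|27.1 − 19.2| = 7.9 mL/min

8 mL/min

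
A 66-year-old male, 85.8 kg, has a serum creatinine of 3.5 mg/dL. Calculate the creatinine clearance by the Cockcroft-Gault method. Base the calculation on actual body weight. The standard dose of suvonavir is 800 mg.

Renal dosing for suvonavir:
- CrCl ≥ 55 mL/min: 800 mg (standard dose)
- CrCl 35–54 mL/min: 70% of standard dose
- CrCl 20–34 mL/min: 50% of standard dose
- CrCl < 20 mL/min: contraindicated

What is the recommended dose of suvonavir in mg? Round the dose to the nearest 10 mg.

400 mg

CrCl = (140 − 66) × 85.8 / (72 × 3.5) = 6349.2 / 252.00 ≈ 25.2 mL/min
CrCl ≈ 25 mL/min → bracket 20–34 mL/min.
50% of 800 mg = 400 mg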